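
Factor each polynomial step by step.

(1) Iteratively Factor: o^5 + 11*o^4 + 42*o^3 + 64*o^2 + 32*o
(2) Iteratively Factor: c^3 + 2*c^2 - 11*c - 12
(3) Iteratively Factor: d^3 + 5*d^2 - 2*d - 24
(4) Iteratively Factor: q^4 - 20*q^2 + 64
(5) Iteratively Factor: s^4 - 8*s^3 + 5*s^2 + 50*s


(1) = (o)*(o^4 + 11*o^3 + 42*o^2 + 64*o + 32) = o*(o + 4)*(o^3 + 7*o^2 + 14*o + 8) = o*(o + 2)*(o + 4)*(o^2 + 5*o + 4) = o*(o + 2)*(o + 4)^2*(o + 1)
(2) = (c + 4)*(c^2 - 2*c - 3) = (c + 1)*(c + 4)*(c - 3)
(3) = (d + 4)*(d^2 + d - 6) = (d - 2)*(d + 4)*(d + 3)
(4) = (q - 4)*(q^3 + 4*q^2 - 4*q - 16) = (q - 4)*(q + 2)*(q^2 + 2*q - 8) = (q - 4)*(q + 2)*(q + 4)*(q - 2)
(5) = (s + 2)*(s^3 - 10*s^2 + 25*s) = (s - 5)*(s + 2)*(s^2 - 5*s) = (s - 5)^2*(s + 2)*(s)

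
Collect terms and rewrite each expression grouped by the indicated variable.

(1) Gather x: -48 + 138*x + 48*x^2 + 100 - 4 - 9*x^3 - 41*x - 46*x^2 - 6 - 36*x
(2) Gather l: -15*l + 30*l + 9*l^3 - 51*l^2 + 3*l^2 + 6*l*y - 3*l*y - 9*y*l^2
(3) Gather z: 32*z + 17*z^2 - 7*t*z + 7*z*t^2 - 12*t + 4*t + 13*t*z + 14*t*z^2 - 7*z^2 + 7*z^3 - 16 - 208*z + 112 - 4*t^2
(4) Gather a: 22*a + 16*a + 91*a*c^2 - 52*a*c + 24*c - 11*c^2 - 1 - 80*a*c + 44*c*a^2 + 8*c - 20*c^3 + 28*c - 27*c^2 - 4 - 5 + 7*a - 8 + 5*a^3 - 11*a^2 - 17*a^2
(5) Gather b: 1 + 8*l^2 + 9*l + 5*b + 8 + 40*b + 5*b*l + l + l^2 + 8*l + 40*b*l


(1) = -9*x^3 + 2*x^2 + 61*x + 42
(2) = 9*l^3 + l^2*(-9*y - 48) + l*(3*y + 15)
(3) = -4*t^2 - 8*t + 7*z^3 + z^2*(14*t + 10) + z*(7*t^2 + 6*t - 176) + 96
(4) = 5*a^3 + a^2*(44*c - 28) + a*(91*c^2 - 132*c + 45) - 20*c^3 - 38*c^2 + 60*c - 18
(5) = b*(45*l + 45) + 9*l^2 + 18*l + 9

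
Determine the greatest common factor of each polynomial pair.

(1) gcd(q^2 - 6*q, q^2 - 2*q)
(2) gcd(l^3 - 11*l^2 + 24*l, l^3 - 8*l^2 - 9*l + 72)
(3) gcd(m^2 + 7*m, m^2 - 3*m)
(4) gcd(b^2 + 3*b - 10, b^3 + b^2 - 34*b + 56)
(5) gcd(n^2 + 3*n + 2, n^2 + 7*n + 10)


(1) = gcd(q*(q - 6), q*(q - 2)) = q
(2) = gcd(l*(l - 8)*(l - 3), (l - 8)*(l - 3)*(l + 3)) = l^2 - 11*l + 24
(3) = m
(4) = b - 2
(5) = n + 2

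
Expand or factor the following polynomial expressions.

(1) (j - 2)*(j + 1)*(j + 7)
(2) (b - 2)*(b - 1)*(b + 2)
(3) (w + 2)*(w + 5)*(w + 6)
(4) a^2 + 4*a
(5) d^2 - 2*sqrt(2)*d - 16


(1) = j^3 + 6*j^2 - 9*j - 14
(2) = b^3 - b^2 - 4*b + 4
(3) = w^3 + 13*w^2 + 52*w + 60
(4) = a*(a + 4)
(5) = (d - 4*sqrt(2))*(d + 2*sqrt(2))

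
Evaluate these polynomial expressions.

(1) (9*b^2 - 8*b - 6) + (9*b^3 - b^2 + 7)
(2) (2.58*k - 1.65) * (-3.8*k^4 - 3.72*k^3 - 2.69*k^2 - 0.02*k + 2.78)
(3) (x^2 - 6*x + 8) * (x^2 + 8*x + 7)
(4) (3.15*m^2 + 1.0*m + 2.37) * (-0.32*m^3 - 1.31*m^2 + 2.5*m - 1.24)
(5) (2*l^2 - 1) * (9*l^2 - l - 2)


(1) = 9*b^3 + 8*b^2 - 8*b + 1
(2) = -9.804*k^5 - 3.3276*k^4 - 0.8022*k^3 + 4.3869*k^2 + 7.2054*k - 4.587
(3) = x^4 + 2*x^3 - 33*x^2 + 22*x + 56
(4) = -1.008*m^5 - 4.4465*m^4 + 5.8066*m^3 - 4.5107*m^2 + 4.685*m - 2.9388
(5) = 18*l^4 - 2*l^3 - 13*l^2 + l + 2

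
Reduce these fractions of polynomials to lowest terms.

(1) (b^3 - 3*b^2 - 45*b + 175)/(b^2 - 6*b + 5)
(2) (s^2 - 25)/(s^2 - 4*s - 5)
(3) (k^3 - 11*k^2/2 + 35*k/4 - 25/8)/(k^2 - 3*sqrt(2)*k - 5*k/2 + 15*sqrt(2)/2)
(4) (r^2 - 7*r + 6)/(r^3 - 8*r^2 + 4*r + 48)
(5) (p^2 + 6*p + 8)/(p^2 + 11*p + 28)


(1) = (b^2 + 2*b - 35)/(b - 1)
(2) = (s + 5)/(s + 1)
(3) = (16*k^2 - 48*k + 20)/(16*k - 48*sqrt(2))
(4) = (r - 1)/(r^2 - 2*r - 8)
(5) = (p + 2)/(p + 7)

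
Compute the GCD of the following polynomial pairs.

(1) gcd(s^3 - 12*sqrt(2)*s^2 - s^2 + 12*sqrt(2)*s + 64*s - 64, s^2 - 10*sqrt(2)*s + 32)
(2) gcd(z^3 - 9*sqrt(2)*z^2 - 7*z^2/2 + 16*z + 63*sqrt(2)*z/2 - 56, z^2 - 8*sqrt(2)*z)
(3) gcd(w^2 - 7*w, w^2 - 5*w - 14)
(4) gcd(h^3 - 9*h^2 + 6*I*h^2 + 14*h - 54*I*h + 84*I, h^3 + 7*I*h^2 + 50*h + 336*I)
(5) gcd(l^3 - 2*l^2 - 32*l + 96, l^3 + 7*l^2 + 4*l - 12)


(1) = s - 8*sqrt(2)
(2) = z - 8*sqrt(2)
(3) = w - 7
(4) = gcd((h - 7)*(h - 2)*(h + 6*I), (h - 7*I)*(h + 6*I)*(h + 8*I)) = h + 6*I
(5) = gcd((l - 4)^2*(l + 6), (l - 1)*(l + 2)*(l + 6)) = l + 6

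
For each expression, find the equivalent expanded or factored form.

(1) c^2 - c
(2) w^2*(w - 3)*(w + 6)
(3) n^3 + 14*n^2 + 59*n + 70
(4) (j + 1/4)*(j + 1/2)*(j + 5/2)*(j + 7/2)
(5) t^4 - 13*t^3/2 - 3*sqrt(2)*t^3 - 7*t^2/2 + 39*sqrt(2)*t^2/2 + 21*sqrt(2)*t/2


(1) = c*(c - 1)
(2) = w^4 + 3*w^3 - 18*w^2
(3) = (n + 2)*(n + 5)*(n + 7)
(4) = j^4 + 27*j^3/4 + 107*j^2/8 + 117*j/16 + 35/32
(5) = t*(t - 7)*(t + 1/2)*(t - 3*sqrt(2))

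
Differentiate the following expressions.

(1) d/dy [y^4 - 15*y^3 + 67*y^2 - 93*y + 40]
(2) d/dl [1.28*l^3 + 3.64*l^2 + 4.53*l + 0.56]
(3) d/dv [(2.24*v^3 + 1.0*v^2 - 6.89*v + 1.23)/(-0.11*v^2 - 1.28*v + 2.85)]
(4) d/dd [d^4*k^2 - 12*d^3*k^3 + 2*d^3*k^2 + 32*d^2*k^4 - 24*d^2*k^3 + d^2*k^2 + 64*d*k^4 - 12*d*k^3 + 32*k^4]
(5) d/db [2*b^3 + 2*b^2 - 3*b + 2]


(1) = 4*y^3 - 45*y^2 + 134*y - 93
(2) = 3.84*l^2 + 7.28*l + 4.53
(3) = (-0.2464*v^4 - 5.7344*v^3 + 17.1141*v^2 + 5.9706*v - 18.0621)/(0.0121*v^4 + 0.2816*v^3 + 1.0114*v^2 - 7.296*v + 8.1225)
(4) = 2*k^2*(2*d^3 - 18*d^2*k + 3*d^2 + 32*d*k^2 - 24*d*k + d + 32*k^2 - 6*k)
(5) = 6*b^2 + 4*b - 3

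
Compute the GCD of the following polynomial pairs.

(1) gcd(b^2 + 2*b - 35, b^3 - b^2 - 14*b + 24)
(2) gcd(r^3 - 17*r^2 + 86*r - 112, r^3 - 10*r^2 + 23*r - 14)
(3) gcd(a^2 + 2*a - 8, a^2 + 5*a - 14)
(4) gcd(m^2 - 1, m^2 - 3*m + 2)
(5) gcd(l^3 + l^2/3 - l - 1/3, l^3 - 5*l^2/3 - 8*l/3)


(1) = gcd((b - 5)*(b + 7), (b - 3)*(b - 2)*(b + 4)) = 1
(2) = r^2 - 9*r + 14
(3) = gcd((a - 2)*(a + 4), (a - 2)*(a + 7)) = a - 2
(4) = gcd((m - 1)*(m + 1), (m - 2)*(m - 1)) = m - 1
(5) = l + 1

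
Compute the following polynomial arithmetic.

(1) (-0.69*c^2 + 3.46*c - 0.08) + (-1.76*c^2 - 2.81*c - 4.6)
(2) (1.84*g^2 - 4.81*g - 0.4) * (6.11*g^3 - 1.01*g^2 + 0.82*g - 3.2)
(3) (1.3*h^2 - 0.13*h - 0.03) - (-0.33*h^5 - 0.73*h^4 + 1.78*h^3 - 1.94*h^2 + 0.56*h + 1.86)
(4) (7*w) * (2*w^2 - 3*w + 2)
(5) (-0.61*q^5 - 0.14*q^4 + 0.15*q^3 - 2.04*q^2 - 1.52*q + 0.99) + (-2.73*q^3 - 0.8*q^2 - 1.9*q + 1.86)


(1) = -2.45*c^2 + 0.65*c - 4.68
(2) = 11.2424*g^5 - 31.2475*g^4 + 3.9229*g^3 - 9.4282*g^2 + 15.064*g + 1.28
(3) = 0.33*h^5 + 0.73*h^4 - 1.78*h^3 + 3.24*h^2 - 0.69*h - 1.89
(4) = 14*w^3 - 21*w^2 + 14*w
(5) = -0.61*q^5 - 0.14*q^4 - 2.58*q^3 - 2.84*q^2 - 3.42*q + 2.85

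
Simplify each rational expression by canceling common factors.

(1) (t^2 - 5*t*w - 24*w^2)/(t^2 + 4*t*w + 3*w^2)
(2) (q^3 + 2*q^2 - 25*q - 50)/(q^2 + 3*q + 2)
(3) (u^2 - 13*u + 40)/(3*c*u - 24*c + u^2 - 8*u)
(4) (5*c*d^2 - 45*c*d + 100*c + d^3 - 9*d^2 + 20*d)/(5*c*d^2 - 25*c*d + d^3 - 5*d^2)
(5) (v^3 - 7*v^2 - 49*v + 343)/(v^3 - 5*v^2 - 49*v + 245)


(1) = (t - 8*w)/(t + w)
(2) = (q^2 - 25)/(q + 1)
(3) = (u - 5)/(3*c + u)
(4) = (d - 4)/d
(5) = (v - 7)/(v - 5)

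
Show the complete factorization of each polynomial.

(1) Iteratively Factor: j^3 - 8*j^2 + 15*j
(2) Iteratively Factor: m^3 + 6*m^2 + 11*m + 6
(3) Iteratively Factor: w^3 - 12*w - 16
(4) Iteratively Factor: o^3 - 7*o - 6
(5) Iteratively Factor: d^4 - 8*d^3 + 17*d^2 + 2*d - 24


(1) = (j - 5)*(j^2 - 3*j) = (j - 5)*(j - 3)*(j)
(2) = (m + 3)*(m^2 + 3*m + 2) = (m + 1)*(m + 3)*(m + 2)
(3) = (w + 2)*(w^2 - 2*w - 8) = (w + 2)^2*(w - 4)
(4) = (o + 2)*(o^2 - 2*o - 3) = (o + 1)*(o + 2)*(o - 3)
(5) = (d - 4)*(d^3 - 4*d^2 + d + 6) = (d - 4)*(d + 1)*(d^2 - 5*d + 6) = (d - 4)*(d - 2)*(d + 1)*(d - 3)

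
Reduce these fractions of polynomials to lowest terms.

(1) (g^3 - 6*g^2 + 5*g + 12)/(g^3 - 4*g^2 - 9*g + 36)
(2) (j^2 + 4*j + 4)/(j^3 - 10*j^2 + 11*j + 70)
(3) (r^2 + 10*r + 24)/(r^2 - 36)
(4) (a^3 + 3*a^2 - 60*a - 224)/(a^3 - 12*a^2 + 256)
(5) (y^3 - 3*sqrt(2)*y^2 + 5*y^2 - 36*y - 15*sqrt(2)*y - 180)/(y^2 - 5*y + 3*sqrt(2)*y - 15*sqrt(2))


(1) = (g + 1)/(g + 3)
(2) = (j + 2)/(j^2 - 12*j + 35)
(3) = (r + 4)/(r - 6)
(4) = (a + 7)/(a - 8)
(5) = (y^2 + y*(5 - 6*sqrt(2)) - 30*sqrt(2))/(y - 5)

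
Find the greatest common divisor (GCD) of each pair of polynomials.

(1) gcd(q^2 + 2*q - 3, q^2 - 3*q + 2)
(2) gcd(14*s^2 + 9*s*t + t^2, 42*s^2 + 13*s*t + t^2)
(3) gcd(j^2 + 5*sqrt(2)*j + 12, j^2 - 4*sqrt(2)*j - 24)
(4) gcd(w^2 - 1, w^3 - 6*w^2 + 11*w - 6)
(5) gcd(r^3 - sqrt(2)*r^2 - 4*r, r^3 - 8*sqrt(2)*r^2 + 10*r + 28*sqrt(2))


(1) = gcd((q - 1)*(q + 3), (q - 2)*(q - 1)) = q - 1
(2) = gcd((2*s + t)*(7*s + t), (6*s + t)*(7*s + t)) = 7*s + t
(3) = gcd((j + 2*sqrt(2))*(j + 3*sqrt(2)), (j - 6*sqrt(2))*(j + 2*sqrt(2))) = j + 2*sqrt(2)
(4) = gcd((w - 1)*(w + 1), (w - 3)*(w - 2)*(w - 1)) = w - 1
(5) = gcd(r*(r - 2*sqrt(2))*(r + sqrt(2)), (r - 7*sqrt(2))*(r - 2*sqrt(2))*(r + sqrt(2))) = r^2 - sqrt(2)*r - 4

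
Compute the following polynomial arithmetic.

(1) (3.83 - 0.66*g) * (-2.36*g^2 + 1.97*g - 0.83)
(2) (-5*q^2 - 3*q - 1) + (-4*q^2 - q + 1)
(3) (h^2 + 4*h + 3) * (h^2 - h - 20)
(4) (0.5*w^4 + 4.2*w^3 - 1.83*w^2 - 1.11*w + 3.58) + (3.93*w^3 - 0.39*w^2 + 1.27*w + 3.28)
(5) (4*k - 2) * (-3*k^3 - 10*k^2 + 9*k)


(1) = 1.5576*g^3 - 10.339*g^2 + 8.0929*g - 3.1789
(2) = -9*q^2 - 4*q
(3) = h^4 + 3*h^3 - 21*h^2 - 83*h - 60
(4) = 0.5*w^4 + 8.13*w^3 - 2.22*w^2 + 0.16*w + 6.86
(5) = -12*k^4 - 34*k^3 + 56*k^2 - 18*k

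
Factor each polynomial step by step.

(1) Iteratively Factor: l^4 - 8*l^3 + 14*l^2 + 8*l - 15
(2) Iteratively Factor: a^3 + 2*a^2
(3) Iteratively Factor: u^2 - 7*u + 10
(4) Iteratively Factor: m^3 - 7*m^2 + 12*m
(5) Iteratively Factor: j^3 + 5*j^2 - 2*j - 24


(1) = (l - 3)*(l^3 - 5*l^2 - l + 5) = (l - 3)*(l + 1)*(l^2 - 6*l + 5) = (l - 5)*(l - 3)*(l + 1)*(l - 1)
(2) = (a)*(a^2 + 2*a) = a^2*(a + 2)
(3) = (u - 2)*(u - 5)
(4) = (m)*(m^2 - 7*m + 12) = m*(m - 4)*(m - 3)
(5) = (j - 2)*(j^2 + 7*j + 12) = (j - 2)*(j + 4)*(j + 3)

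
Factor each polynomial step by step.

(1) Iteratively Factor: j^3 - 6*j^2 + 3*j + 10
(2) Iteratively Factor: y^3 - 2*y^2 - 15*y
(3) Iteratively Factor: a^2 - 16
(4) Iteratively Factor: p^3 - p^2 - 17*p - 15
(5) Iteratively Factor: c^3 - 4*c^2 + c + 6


(1) = (j - 2)*(j^2 - 4*j - 5) = (j - 2)*(j + 1)*(j - 5)
(2) = (y)*(y^2 - 2*y - 15) = y*(y + 3)*(y - 5)
(3) = (a - 4)*(a + 4)
(4) = (p + 1)*(p^2 - 2*p - 15) = (p + 1)*(p + 3)*(p - 5)
(5) = (c - 2)*(c^2 - 2*c - 3) = (c - 2)*(c + 1)*(c - 3)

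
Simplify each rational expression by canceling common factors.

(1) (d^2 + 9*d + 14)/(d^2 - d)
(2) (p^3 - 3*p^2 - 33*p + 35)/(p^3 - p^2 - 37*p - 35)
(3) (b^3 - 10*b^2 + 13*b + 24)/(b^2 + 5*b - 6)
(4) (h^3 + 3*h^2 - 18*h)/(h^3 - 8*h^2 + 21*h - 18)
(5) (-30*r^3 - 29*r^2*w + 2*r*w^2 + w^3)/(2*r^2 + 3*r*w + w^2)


(1) = (d^2 + 9*d + 14)/(d^2 - d)
(2) = (p - 1)/(p + 1)
(3) = (b^3 - 10*b^2 + 13*b + 24)/(b^2 + 5*b - 6)
(4) = (h^2 + 6*h)/(h^2 - 5*h + 6)
(5) = (-30*r^2 + r*w + w^2)/(2*r + w)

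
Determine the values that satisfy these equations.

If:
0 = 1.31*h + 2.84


Then:
h = -2.17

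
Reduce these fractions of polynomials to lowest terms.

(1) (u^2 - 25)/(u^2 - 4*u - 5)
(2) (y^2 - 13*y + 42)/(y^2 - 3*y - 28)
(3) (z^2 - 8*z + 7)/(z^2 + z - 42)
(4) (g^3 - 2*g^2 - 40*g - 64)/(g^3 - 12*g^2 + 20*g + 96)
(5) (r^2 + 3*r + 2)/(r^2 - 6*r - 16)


(1) = (u + 5)/(u + 1)
(2) = (y - 6)/(y + 4)
(3) = (z^2 - 8*z + 7)/(z^2 + z - 42)
(4) = (g + 4)/(g - 6)
(5) = (r + 1)/(r - 8)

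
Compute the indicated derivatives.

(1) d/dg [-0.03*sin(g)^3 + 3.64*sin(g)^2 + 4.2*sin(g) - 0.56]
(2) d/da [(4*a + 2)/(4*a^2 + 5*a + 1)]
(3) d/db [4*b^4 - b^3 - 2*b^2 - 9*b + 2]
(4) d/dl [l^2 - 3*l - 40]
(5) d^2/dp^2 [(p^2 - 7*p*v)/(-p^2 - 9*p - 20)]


(1) = (-0.09*sin(g)^2 + 7.28*sin(g) + 4.2)*cos(g)
(2) = 2*(-8*a^2 - 8*a - 3)/(16*a^4 + 40*a^3 + 33*a^2 + 10*a + 1)
(3) = 16*b^3 - 3*b^2 - 4*b - 9
(4) = 2*l - 3
(5) = 2*(7*p^3*v + 9*p^3 + 60*p^2 - 420*p*v - 1260*v - 400)/(p^6 + 27*p^5 + 303*p^4 + 1809*p^3 + 6060*p^2 + 10800*p + 8000)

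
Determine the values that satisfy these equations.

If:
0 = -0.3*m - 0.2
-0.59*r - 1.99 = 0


Then:
m = -0.67
r = -3.37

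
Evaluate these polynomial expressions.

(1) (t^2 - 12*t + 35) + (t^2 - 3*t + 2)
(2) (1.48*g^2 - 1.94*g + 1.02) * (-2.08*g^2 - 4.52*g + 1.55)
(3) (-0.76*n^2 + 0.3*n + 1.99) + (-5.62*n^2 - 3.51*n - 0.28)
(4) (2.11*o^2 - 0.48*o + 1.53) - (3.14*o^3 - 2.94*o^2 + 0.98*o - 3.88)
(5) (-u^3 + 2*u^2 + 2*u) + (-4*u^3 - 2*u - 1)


(1) = 2*t^2 - 15*t + 37
(2) = -3.0784*g^4 - 2.6544*g^3 + 8.9412*g^2 - 7.6174*g + 1.581
(3) = -6.38*n^2 - 3.21*n + 1.71
(4) = -3.14*o^3 + 5.05*o^2 - 1.46*o + 5.41
(5) = -5*u^3 + 2*u^2 - 1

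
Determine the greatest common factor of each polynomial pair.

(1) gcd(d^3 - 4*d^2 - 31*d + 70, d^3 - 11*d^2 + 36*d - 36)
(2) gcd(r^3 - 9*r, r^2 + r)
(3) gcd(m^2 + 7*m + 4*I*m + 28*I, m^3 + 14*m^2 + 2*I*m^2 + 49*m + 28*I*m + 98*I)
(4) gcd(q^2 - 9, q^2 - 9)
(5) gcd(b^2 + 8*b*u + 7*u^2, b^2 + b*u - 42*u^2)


(1) = gcd((d - 7)*(d - 2)*(d + 5), (d - 6)*(d - 3)*(d - 2)) = d - 2
(2) = gcd(r*(r - 3)*(r + 3), r*(r + 1)) = r
(3) = m + 7
(4) = q^2 - 9
(5) = gcd((b + u)*(b + 7*u), (b - 6*u)*(b + 7*u)) = b + 7*u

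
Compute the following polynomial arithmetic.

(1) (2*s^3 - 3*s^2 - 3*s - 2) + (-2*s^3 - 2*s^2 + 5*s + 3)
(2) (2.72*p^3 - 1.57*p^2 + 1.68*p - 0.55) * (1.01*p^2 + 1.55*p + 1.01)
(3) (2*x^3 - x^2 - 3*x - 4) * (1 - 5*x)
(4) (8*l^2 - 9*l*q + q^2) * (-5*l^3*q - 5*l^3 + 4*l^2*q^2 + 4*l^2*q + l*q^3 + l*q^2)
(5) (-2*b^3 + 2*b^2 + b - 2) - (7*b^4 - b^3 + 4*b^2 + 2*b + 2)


(1) = -5*s^2 + 2*s + 1
(2) = 2.7472*p^5 + 2.6303*p^4 + 2.0105*p^3 + 0.4628*p^2 + 0.8443*p - 0.5555
(3) = -10*x^4 + 7*x^3 + 14*x^2 + 17*x - 4
(4) = -40*l^5*q - 40*l^5 + 77*l^4*q^2 + 77*l^4*q - 33*l^3*q^3 - 33*l^3*q^2 - 5*l^2*q^4 - 5*l^2*q^3 + l*q^5 + l*q^4
(5) = -7*b^4 - b^3 - 2*b^2 - b - 4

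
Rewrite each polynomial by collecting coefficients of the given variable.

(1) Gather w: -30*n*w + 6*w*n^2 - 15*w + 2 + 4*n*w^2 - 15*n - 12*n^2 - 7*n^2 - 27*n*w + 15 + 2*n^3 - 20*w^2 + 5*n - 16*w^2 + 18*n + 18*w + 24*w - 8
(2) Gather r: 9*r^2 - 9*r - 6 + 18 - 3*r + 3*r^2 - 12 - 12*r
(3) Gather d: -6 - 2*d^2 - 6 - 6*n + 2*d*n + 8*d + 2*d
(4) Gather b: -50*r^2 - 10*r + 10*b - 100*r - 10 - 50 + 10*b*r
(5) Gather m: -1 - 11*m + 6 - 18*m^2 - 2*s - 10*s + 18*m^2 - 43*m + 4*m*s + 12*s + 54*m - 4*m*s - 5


(1) = 2*n^3 - 19*n^2 + 8*n + w^2*(4*n - 36) + w*(6*n^2 - 57*n + 27) + 9
(2) = 12*r^2 - 24*r
(3) = -2*d^2 + d*(2*n + 10) - 6*n - 12
(4) = b*(10*r + 10) - 50*r^2 - 110*r - 60
(5) = 0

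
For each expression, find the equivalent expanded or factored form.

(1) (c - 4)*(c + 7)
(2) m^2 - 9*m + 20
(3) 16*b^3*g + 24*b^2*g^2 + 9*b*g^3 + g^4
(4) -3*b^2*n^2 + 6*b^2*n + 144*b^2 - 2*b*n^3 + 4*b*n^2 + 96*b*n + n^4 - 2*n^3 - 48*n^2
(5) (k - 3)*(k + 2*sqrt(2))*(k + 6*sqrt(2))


(1) = c^2 + 3*c - 28
(2) = (m - 5)*(m - 4)
(3) = g*(b + g)*(4*b + g)^2
(4) = (-3*b + n)*(b + n)*(n - 8)*(n + 6)
(5) = k^3 - 3*k^2 + 8*sqrt(2)*k^2 - 24*sqrt(2)*k + 24*k - 72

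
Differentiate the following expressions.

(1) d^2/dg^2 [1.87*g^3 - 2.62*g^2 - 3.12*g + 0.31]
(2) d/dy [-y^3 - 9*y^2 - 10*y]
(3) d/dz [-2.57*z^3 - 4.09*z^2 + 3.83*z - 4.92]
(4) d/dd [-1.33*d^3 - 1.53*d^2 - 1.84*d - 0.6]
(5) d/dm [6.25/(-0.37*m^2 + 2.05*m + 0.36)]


(1) = 11.22*g - 5.24
(2) = -3*y^2 - 18*y - 10
(3) = -7.71*z^2 - 8.18*z + 3.83
(4) = -3.99*d^2 - 3.06*d - 1.84
(5) = (4.625*m - 12.8125)/(-0.37*m^2 + 2.05*m + 0.36)^2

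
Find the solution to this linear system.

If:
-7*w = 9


Then:
w = -9/7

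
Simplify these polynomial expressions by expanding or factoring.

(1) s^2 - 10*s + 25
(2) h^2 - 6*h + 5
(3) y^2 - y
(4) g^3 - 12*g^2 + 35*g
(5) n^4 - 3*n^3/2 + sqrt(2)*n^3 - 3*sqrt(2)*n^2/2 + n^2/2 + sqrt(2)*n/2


(1) = (s - 5)^2
(2) = (h - 5)*(h - 1)
(3) = y*(y - 1)
(4) = g*(g - 7)*(g - 5)
(5) = n*(n - 1)*(n - 1/2)*(n + sqrt(2))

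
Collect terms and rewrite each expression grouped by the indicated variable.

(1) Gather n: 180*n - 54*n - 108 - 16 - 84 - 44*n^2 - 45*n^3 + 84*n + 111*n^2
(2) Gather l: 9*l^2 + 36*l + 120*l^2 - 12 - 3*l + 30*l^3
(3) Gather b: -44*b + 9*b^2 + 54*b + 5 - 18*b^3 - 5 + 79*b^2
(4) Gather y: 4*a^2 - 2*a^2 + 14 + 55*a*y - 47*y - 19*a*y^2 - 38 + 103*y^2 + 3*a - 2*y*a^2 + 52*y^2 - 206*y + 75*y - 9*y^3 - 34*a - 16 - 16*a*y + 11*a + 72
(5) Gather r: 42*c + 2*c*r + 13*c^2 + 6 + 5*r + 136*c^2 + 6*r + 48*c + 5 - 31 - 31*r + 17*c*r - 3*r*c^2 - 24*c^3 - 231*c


(1) = -45*n^3 + 67*n^2 + 210*n - 208
(2) = 30*l^3 + 129*l^2 + 33*l - 12
(3) = -18*b^3 + 88*b^2 + 10*b
(4) = 2*a^2 - 20*a - 9*y^3 + y^2*(155 - 19*a) + y*(-2*a^2 + 39*a - 178) + 32
(5) = -24*c^3 + 149*c^2 - 141*c + r*(-3*c^2 + 19*c - 20) - 20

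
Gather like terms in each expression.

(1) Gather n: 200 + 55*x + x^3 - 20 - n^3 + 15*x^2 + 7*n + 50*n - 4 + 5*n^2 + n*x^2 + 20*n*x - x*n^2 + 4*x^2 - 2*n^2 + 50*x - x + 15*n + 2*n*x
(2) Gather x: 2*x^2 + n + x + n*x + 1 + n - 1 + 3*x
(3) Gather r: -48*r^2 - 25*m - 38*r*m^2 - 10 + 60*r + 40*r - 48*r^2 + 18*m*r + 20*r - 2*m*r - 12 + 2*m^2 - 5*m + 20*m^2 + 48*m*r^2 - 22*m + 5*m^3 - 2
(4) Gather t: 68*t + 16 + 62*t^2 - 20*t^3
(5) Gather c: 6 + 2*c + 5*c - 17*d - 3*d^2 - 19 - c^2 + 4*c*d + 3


(1) = -n^3 + n^2*(3 - x) + n*(x^2 + 22*x + 72) + x^3 + 19*x^2 + 104*x + 176
(2) = 2*n + 2*x^2 + x*(n + 4)
(3) = 5*m^3 + 22*m^2 - 52*m + r^2*(48*m - 96) + r*(-38*m^2 + 16*m + 120) - 24
(4) = -20*t^3 + 62*t^2 + 68*t + 16
(5) = -c^2 + c*(4*d + 7) - 3*d^2 - 17*d - 10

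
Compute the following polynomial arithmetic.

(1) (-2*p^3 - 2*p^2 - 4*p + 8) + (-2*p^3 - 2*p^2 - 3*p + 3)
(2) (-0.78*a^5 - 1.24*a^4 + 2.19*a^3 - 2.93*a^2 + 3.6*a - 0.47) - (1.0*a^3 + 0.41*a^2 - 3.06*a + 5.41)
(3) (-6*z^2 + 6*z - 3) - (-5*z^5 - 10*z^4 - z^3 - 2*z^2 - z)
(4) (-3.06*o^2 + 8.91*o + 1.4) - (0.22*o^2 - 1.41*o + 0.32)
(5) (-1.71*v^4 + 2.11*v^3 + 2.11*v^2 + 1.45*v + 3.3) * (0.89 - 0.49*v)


(1) = -4*p^3 - 4*p^2 - 7*p + 11
(2) = -0.78*a^5 - 1.24*a^4 + 1.19*a^3 - 3.34*a^2 + 6.66*a - 5.88
(3) = 5*z^5 + 10*z^4 + z^3 - 4*z^2 + 7*z - 3
(4) = -3.28*o^2 + 10.32*o + 1.08
(5) = 0.8379*v^5 - 2.5558*v^4 + 0.844*v^3 + 1.1674*v^2 - 0.3265*v + 2.937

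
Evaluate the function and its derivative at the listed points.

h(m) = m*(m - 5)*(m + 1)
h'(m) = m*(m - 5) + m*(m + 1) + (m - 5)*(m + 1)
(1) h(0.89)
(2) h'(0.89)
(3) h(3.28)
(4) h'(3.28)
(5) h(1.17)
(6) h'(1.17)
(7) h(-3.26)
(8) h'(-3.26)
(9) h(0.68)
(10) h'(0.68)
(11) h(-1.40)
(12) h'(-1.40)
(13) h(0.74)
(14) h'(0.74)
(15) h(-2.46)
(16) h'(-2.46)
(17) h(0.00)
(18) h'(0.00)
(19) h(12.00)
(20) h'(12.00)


(1) = -6.91
(2) = -9.74
(3) = -24.15
(4) = 1.04
(5) = -9.72
(6) = -10.25
(7) = -60.86
(8) = 52.96
(9) = -4.94
(10) = -9.05
(11) = -3.58
(12) = 12.08
(13) = -5.49
(14) = -9.28
(15) = -26.79
(16) = 32.83
(17) = 0.00
(18) = -5.00
(19) = 1092.00
(20) = 331.00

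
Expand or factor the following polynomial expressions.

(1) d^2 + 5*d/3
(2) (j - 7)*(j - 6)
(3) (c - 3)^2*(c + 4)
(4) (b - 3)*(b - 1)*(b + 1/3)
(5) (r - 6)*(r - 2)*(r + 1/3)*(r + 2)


(1) = d*(d + 5/3)
(2) = j^2 - 13*j + 42
(3) = c^3 - 2*c^2 - 15*c + 36
(4) = b^3 - 11*b^2/3 + 5*b/3 + 1
(5) = r^4 - 17*r^3/3 - 6*r^2 + 68*r/3 + 8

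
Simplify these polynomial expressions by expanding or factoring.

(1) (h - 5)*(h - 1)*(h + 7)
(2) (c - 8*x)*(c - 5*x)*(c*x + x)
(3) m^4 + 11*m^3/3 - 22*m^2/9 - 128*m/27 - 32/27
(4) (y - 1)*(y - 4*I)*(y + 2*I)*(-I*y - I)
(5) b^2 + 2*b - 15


(1) = h^3 + h^2 - 37*h + 35
(2) = c^3*x - 13*c^2*x^2 + c^2*x + 40*c*x^3 - 13*c*x^2 + 40*x^3
(3) = (m - 4/3)*(m + 1/3)*(m + 2/3)*(m + 4)
(4) = -I*y^4 - 2*y^3 - 7*I*y^2 + 2*y + 8*I
(5) = (b - 3)*(b + 5)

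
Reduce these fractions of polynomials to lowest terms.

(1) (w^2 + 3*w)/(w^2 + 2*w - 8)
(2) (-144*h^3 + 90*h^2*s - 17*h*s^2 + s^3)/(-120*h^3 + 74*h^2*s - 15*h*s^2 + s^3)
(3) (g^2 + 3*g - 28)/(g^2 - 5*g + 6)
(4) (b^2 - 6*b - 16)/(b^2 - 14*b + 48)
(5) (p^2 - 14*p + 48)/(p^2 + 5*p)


(1) = (w^2 + 3*w)/(w^2 + 2*w - 8)
(2) = (24*h^2 - 11*h*s + s^2)/(20*h^2 - 9*h*s + s^2)
(3) = (g^2 + 3*g - 28)/(g^2 - 5*g + 6)
(4) = (b + 2)/(b - 6)
(5) = (p^2 - 14*p + 48)/(p^2 + 5*p)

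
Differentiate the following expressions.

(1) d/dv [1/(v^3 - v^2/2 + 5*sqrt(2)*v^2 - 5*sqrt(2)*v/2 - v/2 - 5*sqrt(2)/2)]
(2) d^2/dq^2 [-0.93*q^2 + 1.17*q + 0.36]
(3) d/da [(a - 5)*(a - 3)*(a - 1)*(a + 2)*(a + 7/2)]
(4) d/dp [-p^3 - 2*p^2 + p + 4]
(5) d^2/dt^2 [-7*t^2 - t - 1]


(1) = 2*(-6*v^2 - 20*sqrt(2)*v + 2*v + 1 + 5*sqrt(2))/(-2*v^3 - 10*sqrt(2)*v^2 + v^2 + v + 5*sqrt(2)*v + 5*sqrt(2))^2
(2) = -1.86000000000000
(3) = 5*a^4 - 14*a^3 - 117*a^2/2 + 97*a + 157/2
(4) = -3*p^2 - 4*p + 1
(5) = -14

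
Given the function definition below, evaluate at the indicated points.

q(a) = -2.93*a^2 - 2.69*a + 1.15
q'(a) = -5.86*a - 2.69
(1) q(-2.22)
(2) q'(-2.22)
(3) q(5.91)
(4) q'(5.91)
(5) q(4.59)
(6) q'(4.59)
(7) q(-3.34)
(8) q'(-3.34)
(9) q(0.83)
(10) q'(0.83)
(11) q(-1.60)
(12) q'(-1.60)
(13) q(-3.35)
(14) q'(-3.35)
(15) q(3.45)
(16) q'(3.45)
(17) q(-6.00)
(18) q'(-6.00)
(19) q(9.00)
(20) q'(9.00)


(1) = -7.32
(2) = 10.32
(3) = -117.09
(4) = -37.32
(5) = -72.93
(6) = -29.59
(7) = -22.55
(8) = 16.88
(9) = -3.10
(10) = -7.55
(11) = -2.05
(12) = 6.69
(13) = -22.72
(14) = 16.94
(15) = -43.00
(16) = -22.91
(17) = -88.19
(18) = 32.47
(19) = -260.39
(20) = -55.43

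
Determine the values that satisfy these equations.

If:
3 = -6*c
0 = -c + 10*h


Then:
c = -1/2
h = -1/20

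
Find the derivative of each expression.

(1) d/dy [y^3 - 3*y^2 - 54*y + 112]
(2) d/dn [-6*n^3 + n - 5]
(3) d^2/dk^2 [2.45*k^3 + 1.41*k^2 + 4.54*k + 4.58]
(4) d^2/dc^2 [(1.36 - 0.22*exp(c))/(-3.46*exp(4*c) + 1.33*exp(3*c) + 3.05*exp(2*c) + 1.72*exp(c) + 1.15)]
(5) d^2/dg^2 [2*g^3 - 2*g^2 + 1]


(1) = 3*y^2 - 6*y - 54
(2) = 1 - 18*n^2
(3) = 14.7*k + 2.82
(4) = (23.703768*exp(8*c) - 271.638372*exp(7*c) + 140.857616*exp(6*c) + 165.03429*exp(5*c) - 49.48705*exp(4*c) - 148.939402*exp(3*c) - 7.3125*exp(2*c) + 14.622216*exp(c) + 2.98103)*exp(c)/(41.421736*exp(12*c) - 47.766684*exp(11*c) - 91.178958*exp(10*c) + 20.086847*exp(9*c) + 86.563071*exp(8*c) + 94.414881*exp(7*c) + 27.185482*exp(6*c) - 46.731486*exp(5*c) - 61.219875*exp(4*c) - 46.562623*exp(3*c) - 22.307355*exp(2*c) - 6.8241*exp(c) - 1.520875)
(5) = 12*g - 4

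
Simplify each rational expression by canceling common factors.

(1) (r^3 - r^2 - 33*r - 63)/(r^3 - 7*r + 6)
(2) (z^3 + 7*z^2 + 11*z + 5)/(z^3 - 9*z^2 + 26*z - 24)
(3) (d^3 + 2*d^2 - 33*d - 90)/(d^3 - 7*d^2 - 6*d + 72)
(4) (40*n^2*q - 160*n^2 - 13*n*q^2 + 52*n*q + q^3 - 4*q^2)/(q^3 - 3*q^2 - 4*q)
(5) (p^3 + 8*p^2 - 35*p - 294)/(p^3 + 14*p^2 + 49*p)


(1) = (r^2 - 4*r - 21)/(r^2 - 3*r + 2)
(2) = (z^3 + 7*z^2 + 11*z + 5)/(z^3 - 9*z^2 + 26*z - 24)
(3) = (d + 5)/(d - 4)
(4) = (40*n^2 - 13*n*q + q^2)/(q^2 + q)
(5) = (p - 6)/p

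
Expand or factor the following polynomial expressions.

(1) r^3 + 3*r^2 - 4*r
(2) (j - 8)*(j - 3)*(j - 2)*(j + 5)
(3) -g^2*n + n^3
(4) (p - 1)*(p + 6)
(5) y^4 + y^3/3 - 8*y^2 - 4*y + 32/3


(1) = r*(r - 1)*(r + 4)
(2) = j^4 - 8*j^3 - 19*j^2 + 182*j - 240
(3) = n*(-g + n)*(g + n)
(4) = p^2 + 5*p - 6
(5) = (y - 8/3)*(y - 1)*(y + 2)^2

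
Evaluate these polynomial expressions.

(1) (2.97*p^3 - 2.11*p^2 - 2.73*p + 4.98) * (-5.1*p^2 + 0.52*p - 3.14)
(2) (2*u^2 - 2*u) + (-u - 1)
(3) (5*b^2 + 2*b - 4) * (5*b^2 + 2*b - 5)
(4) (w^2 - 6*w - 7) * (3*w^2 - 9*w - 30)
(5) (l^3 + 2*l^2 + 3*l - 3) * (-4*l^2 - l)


(1) = -15.147*p^5 + 12.3054*p^4 + 3.5*p^3 - 20.1922*p^2 + 11.1618*p - 15.6372
(2) = 2*u^2 - 3*u - 1
(3) = 25*b^4 + 20*b^3 - 41*b^2 - 18*b + 20
(4) = 3*w^4 - 27*w^3 + 3*w^2 + 243*w + 210
(5) = -4*l^5 - 9*l^4 - 14*l^3 + 9*l^2 + 3*l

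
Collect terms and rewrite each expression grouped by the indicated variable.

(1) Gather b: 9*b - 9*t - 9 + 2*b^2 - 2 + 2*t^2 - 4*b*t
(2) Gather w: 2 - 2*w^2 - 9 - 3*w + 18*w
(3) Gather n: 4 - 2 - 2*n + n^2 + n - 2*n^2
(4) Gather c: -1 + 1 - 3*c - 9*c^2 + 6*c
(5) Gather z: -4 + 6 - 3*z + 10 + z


(1) = 2*b^2 + b*(9 - 4*t) + 2*t^2 - 9*t - 11
(2) = -2*w^2 + 15*w - 7
(3) = -n^2 - n + 2
(4) = -9*c^2 + 3*c
(5) = 12 - 2*z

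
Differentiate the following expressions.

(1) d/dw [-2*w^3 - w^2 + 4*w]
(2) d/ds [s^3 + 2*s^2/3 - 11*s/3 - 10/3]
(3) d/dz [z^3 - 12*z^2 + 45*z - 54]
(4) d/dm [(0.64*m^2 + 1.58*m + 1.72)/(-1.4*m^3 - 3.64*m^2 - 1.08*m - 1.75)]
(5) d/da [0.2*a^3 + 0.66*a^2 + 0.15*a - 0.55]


(1) = -6*w^2 - 2*w + 4
(2) = 3*s^2 + 4*s/3 - 11/3
(3) = 3*z^2 - 24*z + 45
(4) = (0.896*m^4 + 4.424*m^3 + 12.284*m^2 + 10.2816*m - 0.9074)/(1.96*m^6 + 10.192*m^5 + 16.2736*m^4 + 12.7624*m^3 + 13.9064*m^2 + 3.78*m + 3.0625)
(5) = 0.6*a^2 + 1.32*a + 0.15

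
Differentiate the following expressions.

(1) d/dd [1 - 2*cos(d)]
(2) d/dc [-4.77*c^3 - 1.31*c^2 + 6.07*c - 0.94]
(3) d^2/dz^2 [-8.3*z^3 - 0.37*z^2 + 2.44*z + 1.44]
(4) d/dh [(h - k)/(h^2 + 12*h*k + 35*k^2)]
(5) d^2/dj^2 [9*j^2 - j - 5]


(1) = 2*sin(d)
(2) = -14.31*c^2 - 2.62*c + 6.07
(3) = -49.8*z - 0.74
(4) = (h^2 + 12*h*k + 35*k^2 - 2*(h - k)*(h + 6*k))/(h^2 + 12*h*k + 35*k^2)^2
(5) = 18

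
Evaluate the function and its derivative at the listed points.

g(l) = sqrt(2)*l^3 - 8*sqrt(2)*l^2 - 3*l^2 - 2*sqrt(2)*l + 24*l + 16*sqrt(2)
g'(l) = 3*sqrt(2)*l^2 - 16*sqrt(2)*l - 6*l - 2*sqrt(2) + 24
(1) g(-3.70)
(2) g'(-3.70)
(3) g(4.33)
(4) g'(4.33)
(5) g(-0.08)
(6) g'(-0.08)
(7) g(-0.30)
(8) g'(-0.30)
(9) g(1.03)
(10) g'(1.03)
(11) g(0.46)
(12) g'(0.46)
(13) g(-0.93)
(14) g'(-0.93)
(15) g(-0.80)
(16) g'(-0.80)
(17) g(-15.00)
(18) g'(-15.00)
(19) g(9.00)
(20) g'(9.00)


(1) = -323.30
(2) = 185.17
(3) = -39.26
(4) = -23.24
(5) = 20.84
(6) = 23.49
(7) = 14.95
(8) = 30.14
(9) = 30.79
(10) = -3.81
(11) = 29.48
(12) = 8.90
(13) = -10.58
(14) = 51.46
(15) = -4.19
(16) = 46.79
(17) = -8288.50
(18) = 1405.18
(19) = 84.72
(20) = 107.18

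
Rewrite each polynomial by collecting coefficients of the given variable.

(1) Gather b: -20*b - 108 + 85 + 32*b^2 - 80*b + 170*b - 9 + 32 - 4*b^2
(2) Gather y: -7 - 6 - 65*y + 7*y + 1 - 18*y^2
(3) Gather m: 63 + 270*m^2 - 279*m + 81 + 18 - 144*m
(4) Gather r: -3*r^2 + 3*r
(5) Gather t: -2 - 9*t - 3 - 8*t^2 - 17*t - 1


(1) = 28*b^2 + 70*b
(2) = -18*y^2 - 58*y - 12
(3) = 270*m^2 - 423*m + 162
(4) = -3*r^2 + 3*r
(5) = -8*t^2 - 26*t - 6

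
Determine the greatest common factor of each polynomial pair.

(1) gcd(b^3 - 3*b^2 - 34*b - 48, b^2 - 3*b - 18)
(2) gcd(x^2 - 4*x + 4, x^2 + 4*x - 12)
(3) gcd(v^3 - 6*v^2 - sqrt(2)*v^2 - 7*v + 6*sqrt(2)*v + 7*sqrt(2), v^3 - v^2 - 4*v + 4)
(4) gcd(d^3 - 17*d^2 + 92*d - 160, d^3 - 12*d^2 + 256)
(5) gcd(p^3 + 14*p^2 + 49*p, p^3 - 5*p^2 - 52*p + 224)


(1) = b + 3
(2) = gcd((x - 2)^2, (x - 2)*(x + 6)) = x - 2
(3) = gcd((v - 7)*(v + 1)*(v - sqrt(2)), (v - 2)*(v - 1)*(v + 2)) = 1
(4) = gcd((d - 8)*(d - 5)*(d - 4), (d - 8)^2*(d + 4)) = d - 8
(5) = p + 7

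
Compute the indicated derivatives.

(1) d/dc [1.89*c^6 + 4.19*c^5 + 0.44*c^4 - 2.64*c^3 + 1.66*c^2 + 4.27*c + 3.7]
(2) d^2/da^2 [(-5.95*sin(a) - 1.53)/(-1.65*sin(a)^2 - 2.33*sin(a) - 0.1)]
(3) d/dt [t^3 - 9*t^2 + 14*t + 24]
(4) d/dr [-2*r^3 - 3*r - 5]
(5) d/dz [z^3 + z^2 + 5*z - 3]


(1) = 11.34*c^5 + 20.95*c^4 + 1.76*c^3 - 7.92*c^2 + 3.32*c + 4.27
(2) = (-16.198875*sin(a)^5 + 6.213075*sin(a)^4 + 20.641995*sin(a)^3 + 19.082483*sin(a)^2 + 29.699*sin(a) + 13.334834)/(1.65*sin(a)^2 + 2.33*sin(a) + 0.1)^3
(3) = 3*t^2 - 18*t + 14
(4) = -6*r^2 - 3
(5) = 3*z^2 + 2*z + 5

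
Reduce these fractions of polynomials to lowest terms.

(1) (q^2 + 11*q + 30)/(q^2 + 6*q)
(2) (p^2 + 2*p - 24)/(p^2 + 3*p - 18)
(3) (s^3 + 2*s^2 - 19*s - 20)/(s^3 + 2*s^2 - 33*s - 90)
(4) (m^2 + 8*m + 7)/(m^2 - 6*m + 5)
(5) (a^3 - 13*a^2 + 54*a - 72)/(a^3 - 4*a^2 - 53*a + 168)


(1) = (q + 5)/q
(2) = (p - 4)/(p - 3)
(3) = (s^2 - 3*s - 4)/(s^2 - 3*s - 18)
(4) = (m^2 + 8*m + 7)/(m^2 - 6*m + 5)
(5) = (a^2 - 10*a + 24)/(a^2 - a - 56)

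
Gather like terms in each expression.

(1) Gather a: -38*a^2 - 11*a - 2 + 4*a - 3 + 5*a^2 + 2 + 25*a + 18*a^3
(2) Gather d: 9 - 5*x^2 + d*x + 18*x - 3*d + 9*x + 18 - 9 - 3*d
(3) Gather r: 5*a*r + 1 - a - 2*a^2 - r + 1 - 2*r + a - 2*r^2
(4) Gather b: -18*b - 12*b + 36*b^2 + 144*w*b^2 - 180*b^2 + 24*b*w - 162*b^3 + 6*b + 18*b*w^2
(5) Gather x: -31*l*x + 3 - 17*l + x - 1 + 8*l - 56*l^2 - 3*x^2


(1) = 18*a^3 - 33*a^2 + 18*a - 3
(2) = d*(x - 6) - 5*x^2 + 27*x + 18
(3) = -2*a^2 - 2*r^2 + r*(5*a - 3) + 2
(4) = -162*b^3 + b^2*(144*w - 144) + b*(18*w^2 + 24*w - 24)
(5) = -56*l^2 - 9*l - 3*x^2 + x*(1 - 31*l) + 2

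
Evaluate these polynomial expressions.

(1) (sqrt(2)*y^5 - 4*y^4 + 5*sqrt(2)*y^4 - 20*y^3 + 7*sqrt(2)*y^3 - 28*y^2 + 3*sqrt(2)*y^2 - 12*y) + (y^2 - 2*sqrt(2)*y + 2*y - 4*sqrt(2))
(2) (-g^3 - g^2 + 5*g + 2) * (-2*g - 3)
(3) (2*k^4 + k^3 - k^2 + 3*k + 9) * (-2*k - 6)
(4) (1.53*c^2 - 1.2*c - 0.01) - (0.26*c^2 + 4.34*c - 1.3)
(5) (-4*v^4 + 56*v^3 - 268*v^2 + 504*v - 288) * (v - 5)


(1) = sqrt(2)*y^5 - 4*y^4 + 5*sqrt(2)*y^4 - 20*y^3 + 7*sqrt(2)*y^3 - 27*y^2 + 3*sqrt(2)*y^2 - 10*y - 2*sqrt(2)*y - 4*sqrt(2)
(2) = 2*g^4 + 5*g^3 - 7*g^2 - 19*g - 6
(3) = -4*k^5 - 14*k^4 - 4*k^3 - 36*k - 54
(4) = 1.27*c^2 - 5.54*c + 1.29
(5) = -4*v^5 + 76*v^4 - 548*v^3 + 1844*v^2 - 2808*v + 1440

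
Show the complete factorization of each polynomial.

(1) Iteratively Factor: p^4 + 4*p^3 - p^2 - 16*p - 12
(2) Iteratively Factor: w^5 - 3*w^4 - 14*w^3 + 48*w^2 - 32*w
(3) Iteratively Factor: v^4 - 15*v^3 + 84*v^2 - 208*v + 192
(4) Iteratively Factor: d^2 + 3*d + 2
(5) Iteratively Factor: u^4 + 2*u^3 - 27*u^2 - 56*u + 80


(1) = (p + 2)*(p^3 + 2*p^2 - 5*p - 6) = (p + 2)*(p + 3)*(p^2 - p - 2) = (p - 2)*(p + 2)*(p + 3)*(p + 1)
(2) = (w - 4)*(w^4 + w^3 - 10*w^2 + 8*w) = (w - 4)*(w + 4)*(w^3 - 3*w^2 + 2*w) = (w - 4)*(w - 1)*(w + 4)*(w^2 - 2*w) = (w - 4)*(w - 2)*(w - 1)*(w + 4)*(w)
(3) = (v - 4)*(v^3 - 11*v^2 + 40*v - 48) = (v - 4)^2*(v^2 - 7*v + 12) = (v - 4)^2*(v - 3)*(v - 4)
(4) = (d + 2)*(d + 1)
(5) = (u - 1)*(u^3 + 3*u^2 - 24*u - 80) = (u - 1)*(u + 4)*(u^2 - u - 20) = (u - 1)*(u + 4)^2*(u - 5)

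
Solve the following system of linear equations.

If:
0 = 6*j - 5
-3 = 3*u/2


Then:
j = 5/6
u = -2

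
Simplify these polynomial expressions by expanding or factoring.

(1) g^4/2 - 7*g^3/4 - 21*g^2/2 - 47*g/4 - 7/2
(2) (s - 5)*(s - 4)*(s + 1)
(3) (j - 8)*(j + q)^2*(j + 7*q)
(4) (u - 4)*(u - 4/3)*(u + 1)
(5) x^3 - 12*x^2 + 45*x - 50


(1) = (g/2 + 1/2)*(g - 7)*(g + 1/2)*(g + 2)
(2) = s^3 - 8*s^2 + 11*s + 20
(3) = j^4 + 9*j^3*q - 8*j^3 + 15*j^2*q^2 - 72*j^2*q + 7*j*q^3 - 120*j*q^2 - 56*q^3
(4) = u^3 - 13*u^2/3 + 16/3
(5) = (x - 5)^2*(x - 2)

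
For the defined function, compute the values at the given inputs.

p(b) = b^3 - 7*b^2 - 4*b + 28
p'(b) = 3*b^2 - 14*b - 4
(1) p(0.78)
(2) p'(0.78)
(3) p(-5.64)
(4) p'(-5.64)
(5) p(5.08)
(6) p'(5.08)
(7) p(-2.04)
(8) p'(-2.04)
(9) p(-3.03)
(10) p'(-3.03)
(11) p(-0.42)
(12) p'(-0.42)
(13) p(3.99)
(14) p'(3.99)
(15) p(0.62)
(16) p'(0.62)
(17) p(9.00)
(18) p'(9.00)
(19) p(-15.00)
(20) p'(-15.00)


(1) = 21.10
(2) = -13.09
(3) = -351.51
(4) = 170.39
(5) = -41.87
(6) = 2.30
(7) = -1.46
(8) = 37.04
(9) = -51.96
(10) = 65.96
(11) = 28.37
(12) = 2.41
(13) = -35.88
(14) = -12.10
(15) = 23.07
(16) = -11.53
(17) = 154.00
(18) = 113.00
(19) = -4862.00
(20) = 881.00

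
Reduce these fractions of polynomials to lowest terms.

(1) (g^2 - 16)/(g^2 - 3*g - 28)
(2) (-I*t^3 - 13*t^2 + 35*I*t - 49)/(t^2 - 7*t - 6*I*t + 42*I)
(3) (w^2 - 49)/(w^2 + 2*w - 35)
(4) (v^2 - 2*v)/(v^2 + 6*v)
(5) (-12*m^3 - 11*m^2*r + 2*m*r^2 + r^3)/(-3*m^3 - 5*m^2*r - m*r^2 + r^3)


(1) = (g - 4)/(g - 7)
(2) = (-I*t^3 - 13*t^2 + 35*I*t - 49)/(t^2 + t*(-7 - 6*I) + 42*I)
(3) = (w - 7)/(w - 5)
(4) = (v - 2)/(v + 6)
(5) = (4*m + r)/(m + r)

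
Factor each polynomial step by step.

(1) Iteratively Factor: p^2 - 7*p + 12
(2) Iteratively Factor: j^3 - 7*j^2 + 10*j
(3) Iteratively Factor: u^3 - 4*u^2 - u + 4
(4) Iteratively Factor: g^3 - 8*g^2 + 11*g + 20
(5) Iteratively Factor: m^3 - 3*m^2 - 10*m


(1) = (p - 4)*(p - 3)
(2) = (j - 2)*(j^2 - 5*j) = (j - 5)*(j - 2)*(j)
(3) = (u - 4)*(u^2 - 1) = (u - 4)*(u - 1)*(u + 1)
(4) = (g - 4)*(g^2 - 4*g - 5) = (g - 4)*(g + 1)*(g - 5)
(5) = (m)*(m^2 - 3*m - 10) = m*(m + 2)*(m - 5)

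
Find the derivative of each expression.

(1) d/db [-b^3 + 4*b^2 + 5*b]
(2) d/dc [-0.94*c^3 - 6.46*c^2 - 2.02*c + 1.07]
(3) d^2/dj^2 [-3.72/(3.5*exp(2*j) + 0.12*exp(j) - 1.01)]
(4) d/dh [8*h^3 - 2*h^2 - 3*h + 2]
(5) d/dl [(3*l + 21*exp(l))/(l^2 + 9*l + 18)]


(1) = -3*b^2 + 8*b + 5
(2) = -2.82*c^2 - 12.92*c - 2.02
(3) = (-3.72*(7.0*exp(j) + 0.12)*(14.0*exp(j) + 0.24)*exp(j) + (52.08*exp(j) + 0.4464)*(3.5*exp(2*j) + 0.12*exp(j) - 1.01))*exp(j)/(3.5*exp(2*j) + 0.12*exp(j) - 1.01)^3
(4) = 24*h^2 - 4*h - 3
(5) = 3*(-(l + 7*exp(l))*(2*l + 9) + (7*exp(l) + 1)*(l^2 + 9*l + 18))/(l^2 + 9*l + 18)^2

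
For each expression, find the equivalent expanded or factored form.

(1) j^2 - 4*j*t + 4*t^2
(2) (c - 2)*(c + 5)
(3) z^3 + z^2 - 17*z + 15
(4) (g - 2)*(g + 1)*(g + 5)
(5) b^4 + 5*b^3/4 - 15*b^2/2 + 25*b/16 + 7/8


(1) = (j - 2*t)^2
(2) = c^2 + 3*c - 10
(3) = (z - 3)*(z - 1)*(z + 5)
(4) = g^3 + 4*g^2 - 7*g - 10
(5) = (b - 2)*(b - 1/2)*(b + 1/4)*(b + 7/2)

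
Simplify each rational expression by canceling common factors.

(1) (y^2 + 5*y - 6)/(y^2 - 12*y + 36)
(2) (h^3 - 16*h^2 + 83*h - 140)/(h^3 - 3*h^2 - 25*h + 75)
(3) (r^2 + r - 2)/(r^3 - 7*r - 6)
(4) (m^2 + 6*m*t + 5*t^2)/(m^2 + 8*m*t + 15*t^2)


(1) = (y^2 + 5*y - 6)/(y^2 - 12*y + 36)
(2) = (h^2 - 11*h + 28)/(h^2 + 2*h - 15)
(3) = (r - 1)/(r^2 - 2*r - 3)
(4) = (m + t)/(m + 3*t)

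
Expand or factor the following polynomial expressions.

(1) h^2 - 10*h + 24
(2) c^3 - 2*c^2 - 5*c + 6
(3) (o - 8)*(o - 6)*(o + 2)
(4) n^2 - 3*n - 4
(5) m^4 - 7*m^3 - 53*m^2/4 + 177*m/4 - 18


(1) = (h - 6)*(h - 4)
(2) = (c - 3)*(c - 1)*(c + 2)
(3) = o^3 - 12*o^2 + 20*o + 96
(4) = (n - 4)*(n + 1)
(5) = (m - 8)*(m - 3/2)*(m - 1/2)*(m + 3)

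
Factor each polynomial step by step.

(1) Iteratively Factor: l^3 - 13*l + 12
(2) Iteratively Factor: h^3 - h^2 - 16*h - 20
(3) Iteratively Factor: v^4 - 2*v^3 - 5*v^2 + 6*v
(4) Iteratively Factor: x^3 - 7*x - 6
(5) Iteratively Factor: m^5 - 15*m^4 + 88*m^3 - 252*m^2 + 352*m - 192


(1) = (l + 4)*(l^2 - 4*l + 3) = (l - 3)*(l + 4)*(l - 1)
(2) = (h - 5)*(h^2 + 4*h + 4) = (h - 5)*(h + 2)*(h + 2)
(3) = (v - 1)*(v^3 - v^2 - 6*v) = (v - 3)*(v - 1)*(v^2 + 2*v) = v*(v - 3)*(v - 1)*(v + 2)
(4) = (x - 3)*(x^2 + 3*x + 2) = (x - 3)*(x + 2)*(x + 1)
(5) = (m - 4)*(m^4 - 11*m^3 + 44*m^2 - 76*m + 48) = (m - 4)*(m - 2)*(m^3 - 9*m^2 + 26*m - 24) = (m - 4)*(m - 2)^2*(m^2 - 7*m + 12) = (m - 4)*(m - 3)*(m - 2)^2*(m - 4)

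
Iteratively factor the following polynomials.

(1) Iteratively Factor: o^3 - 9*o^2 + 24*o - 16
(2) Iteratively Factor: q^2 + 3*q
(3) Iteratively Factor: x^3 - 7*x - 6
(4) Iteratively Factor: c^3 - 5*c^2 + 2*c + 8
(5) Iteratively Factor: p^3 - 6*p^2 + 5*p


(1) = (o - 1)*(o^2 - 8*o + 16) = (o - 4)*(o - 1)*(o - 4)
(2) = (q + 3)*(q)
(3) = (x - 3)*(x^2 + 3*x + 2) = (x - 3)*(x + 2)*(x + 1)
(4) = (c - 4)*(c^2 - c - 2) = (c - 4)*(c - 2)*(c + 1)
(5) = (p - 1)*(p^2 - 5*p) = (p - 5)*(p - 1)*(p)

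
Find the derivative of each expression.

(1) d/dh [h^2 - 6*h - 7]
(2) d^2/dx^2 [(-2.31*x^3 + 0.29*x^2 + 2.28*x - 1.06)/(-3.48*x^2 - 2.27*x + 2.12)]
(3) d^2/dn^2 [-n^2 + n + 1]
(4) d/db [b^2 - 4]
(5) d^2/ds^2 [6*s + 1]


(1) = 2*h - 6
(2) = (7.249254*x^3 - 2.514744*x^2 + 11.608272*x + 2.013364)/(42.144192*x^6 + 82.471824*x^5 - 23.225868*x^4 - 88.785829*x^3 + 14.149092*x^2 + 30.606864*x - 9.528128)
(3) = -2
(4) = 2*b
(5) = 0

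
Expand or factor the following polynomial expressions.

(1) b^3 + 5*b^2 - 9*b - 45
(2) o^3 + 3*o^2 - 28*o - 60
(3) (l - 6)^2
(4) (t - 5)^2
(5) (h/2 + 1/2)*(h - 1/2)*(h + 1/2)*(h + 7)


(1) = (b - 3)*(b + 3)*(b + 5)
(2) = (o - 5)*(o + 2)*(o + 6)
(3) = l^2 - 12*l + 36
(4) = t^2 - 10*t + 25
(5) = h^4/2 + 4*h^3 + 27*h^2/8 - h - 7/8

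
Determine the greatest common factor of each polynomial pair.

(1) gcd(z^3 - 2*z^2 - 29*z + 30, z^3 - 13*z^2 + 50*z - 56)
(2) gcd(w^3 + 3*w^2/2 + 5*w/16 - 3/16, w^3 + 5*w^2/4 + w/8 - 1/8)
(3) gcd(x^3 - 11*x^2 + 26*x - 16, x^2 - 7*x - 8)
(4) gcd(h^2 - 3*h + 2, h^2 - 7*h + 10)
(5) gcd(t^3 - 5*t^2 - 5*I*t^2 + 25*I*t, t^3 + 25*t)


(1) = 1
(2) = w^2 + 3*w/4 - 1/4
(3) = x - 8
(4) = gcd((h - 2)*(h - 1), (h - 5)*(h - 2)) = h - 2
(5) = t^2 - 5*I*t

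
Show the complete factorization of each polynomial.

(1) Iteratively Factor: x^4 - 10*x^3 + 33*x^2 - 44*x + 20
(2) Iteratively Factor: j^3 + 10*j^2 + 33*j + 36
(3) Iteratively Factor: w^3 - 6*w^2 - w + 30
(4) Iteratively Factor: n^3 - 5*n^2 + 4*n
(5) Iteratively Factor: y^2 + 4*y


(1) = (x - 5)*(x^3 - 5*x^2 + 8*x - 4) = (x - 5)*(x - 2)*(x^2 - 3*x + 2) = (x - 5)*(x - 2)^2*(x - 1)
(2) = (j + 3)*(j^2 + 7*j + 12) = (j + 3)*(j + 4)*(j + 3)
(3) = (w + 2)*(w^2 - 8*w + 15) = (w - 3)*(w + 2)*(w - 5)
(4) = (n - 4)*(n^2 - n) = (n - 4)*(n - 1)*(n)
(5) = (y)*(y + 4)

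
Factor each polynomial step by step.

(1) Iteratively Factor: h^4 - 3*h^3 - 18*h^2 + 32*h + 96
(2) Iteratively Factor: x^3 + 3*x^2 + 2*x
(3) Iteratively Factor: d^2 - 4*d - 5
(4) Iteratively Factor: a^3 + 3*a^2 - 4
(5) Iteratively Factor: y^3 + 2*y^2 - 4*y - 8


(1) = (h - 4)*(h^3 + h^2 - 14*h - 24) = (h - 4)^2*(h^2 + 5*h + 6) = (h - 4)^2*(h + 3)*(h + 2)
(2) = (x)*(x^2 + 3*x + 2) = x*(x + 2)*(x + 1)
(3) = (d + 1)*(d - 5)
(4) = (a + 2)*(a^2 + a - 2) = (a - 1)*(a + 2)*(a + 2)
(5) = (y - 2)*(y^2 + 4*y + 4) = (y - 2)*(y + 2)*(y + 2)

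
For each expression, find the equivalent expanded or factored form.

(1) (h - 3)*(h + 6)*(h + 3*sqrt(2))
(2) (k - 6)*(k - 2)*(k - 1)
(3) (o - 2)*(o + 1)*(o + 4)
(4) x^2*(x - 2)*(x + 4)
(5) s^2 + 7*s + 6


(1) = h^3 + 3*h^2 + 3*sqrt(2)*h^2 - 18*h + 9*sqrt(2)*h - 54*sqrt(2)
(2) = k^3 - 9*k^2 + 20*k - 12
(3) = o^3 + 3*o^2 - 6*o - 8
(4) = x^4 + 2*x^3 - 8*x^2
(5) = (s + 1)*(s + 6)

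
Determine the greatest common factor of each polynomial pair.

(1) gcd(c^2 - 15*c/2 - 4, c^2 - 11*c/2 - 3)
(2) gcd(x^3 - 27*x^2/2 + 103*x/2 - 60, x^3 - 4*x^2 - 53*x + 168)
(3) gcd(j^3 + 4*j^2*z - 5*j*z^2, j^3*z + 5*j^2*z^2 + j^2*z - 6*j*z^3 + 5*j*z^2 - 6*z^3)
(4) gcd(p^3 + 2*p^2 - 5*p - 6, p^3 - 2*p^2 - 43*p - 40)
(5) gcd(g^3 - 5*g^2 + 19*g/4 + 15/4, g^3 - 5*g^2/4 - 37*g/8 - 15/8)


(1) = gcd((c - 8)*(c + 1/2), (c - 6)*(c + 1/2)) = c + 1/2
(2) = x^2 - 11*x + 24
(3) = gcd(j*(j - z)*(j + 5*z), (j - z)*(j + 6*z)*(j*z + z)) = -j + z
(4) = gcd((p - 2)*(p + 1)*(p + 3), (p - 8)*(p + 1)*(p + 5)) = p + 1
(5) = gcd((g - 3)*(g - 5/2)*(g + 1/2), (g - 3)*(g + 1/2)*(g + 5/4)) = g^2 - 5*g/2 - 3/2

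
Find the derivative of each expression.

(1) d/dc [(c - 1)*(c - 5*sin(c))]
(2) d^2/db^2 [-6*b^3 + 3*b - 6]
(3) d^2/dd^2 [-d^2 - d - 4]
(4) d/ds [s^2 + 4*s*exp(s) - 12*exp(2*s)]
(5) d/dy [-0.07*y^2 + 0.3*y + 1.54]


(1) = c + (1 - c)*(5*cos(c) - 1) - 5*sin(c)
(2) = -36*b
(3) = -2
(4) = 4*s*exp(s) + 2*s - 24*exp(2*s) + 4*exp(s)
(5) = 0.3 - 0.14*y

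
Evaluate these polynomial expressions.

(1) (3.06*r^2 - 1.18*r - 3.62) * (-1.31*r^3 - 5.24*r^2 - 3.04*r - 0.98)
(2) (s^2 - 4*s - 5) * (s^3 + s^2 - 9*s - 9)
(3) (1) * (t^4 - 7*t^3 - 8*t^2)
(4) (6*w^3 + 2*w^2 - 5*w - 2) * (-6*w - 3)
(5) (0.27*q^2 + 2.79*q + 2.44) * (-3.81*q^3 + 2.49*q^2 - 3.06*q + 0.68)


(1) = -4.0086*r^5 - 14.4886*r^4 + 1.623*r^3 + 19.5572*r^2 + 12.1612*r + 3.5476
(2) = s^5 - 3*s^4 - 18*s^3 + 22*s^2 + 81*s + 45
(3) = t^4 - 7*t^3 - 8*t^2
(4) = -36*w^4 - 30*w^3 + 24*w^2 + 27*w + 6
(5) = -1.0287*q^5 - 9.9576*q^4 - 3.1755*q^3 - 2.2782*q^2 - 5.5692*q + 1.6592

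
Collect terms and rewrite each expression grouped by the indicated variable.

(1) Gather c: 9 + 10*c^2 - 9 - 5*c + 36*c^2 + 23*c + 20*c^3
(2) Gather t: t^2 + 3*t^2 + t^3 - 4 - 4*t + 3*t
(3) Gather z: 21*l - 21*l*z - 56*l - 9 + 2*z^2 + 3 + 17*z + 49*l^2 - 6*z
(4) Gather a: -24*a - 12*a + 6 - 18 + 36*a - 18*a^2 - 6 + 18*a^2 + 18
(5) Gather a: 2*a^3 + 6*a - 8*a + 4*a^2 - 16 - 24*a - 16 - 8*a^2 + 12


(1) = 20*c^3 + 46*c^2 + 18*c
(2) = t^3 + 4*t^2 - t - 4
(3) = 49*l^2 - 35*l + 2*z^2 + z*(11 - 21*l) - 6
(4) = 0
(5) = 2*a^3 - 4*a^2 - 26*a - 20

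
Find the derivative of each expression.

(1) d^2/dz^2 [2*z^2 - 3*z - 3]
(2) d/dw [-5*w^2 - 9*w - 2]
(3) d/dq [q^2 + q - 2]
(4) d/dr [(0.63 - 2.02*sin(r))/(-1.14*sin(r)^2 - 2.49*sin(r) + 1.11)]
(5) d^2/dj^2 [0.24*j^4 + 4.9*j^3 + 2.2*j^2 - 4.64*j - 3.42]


(1) = 4
(2) = -10*w - 9
(3) = 2*q + 1
(4) = (-2.3028*sin(r)^2 + 1.4364*sin(r) - 0.6735)*cos(r)/(1.2996*sin(r)^4 + 5.6772*sin(r)^3 + 3.6693*sin(r)^2 - 5.5278*sin(r) + 1.2321)
(5) = 2.88*j^2 + 29.4*j + 4.4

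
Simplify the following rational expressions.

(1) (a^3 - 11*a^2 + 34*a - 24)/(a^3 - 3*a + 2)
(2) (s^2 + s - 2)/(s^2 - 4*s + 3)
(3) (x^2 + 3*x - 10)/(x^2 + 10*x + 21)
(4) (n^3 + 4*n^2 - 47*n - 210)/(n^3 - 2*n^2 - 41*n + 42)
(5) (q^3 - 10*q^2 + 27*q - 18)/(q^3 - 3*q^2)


(1) = (a^2 - 10*a + 24)/(a^2 + a - 2)
(2) = (s + 2)/(s - 3)
(3) = (x^2 + 3*x - 10)/(x^2 + 10*x + 21)
(4) = (n + 5)/(n - 1)
(5) = (q^2 - 7*q + 6)/q^2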